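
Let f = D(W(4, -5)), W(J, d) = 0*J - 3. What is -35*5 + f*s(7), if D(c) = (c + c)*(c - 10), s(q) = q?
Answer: 371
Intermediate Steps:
W(J, d) = -3 (W(J, d) = 0 - 3 = -3)
D(c) = 2*c*(-10 + c) (D(c) = (2*c)*(-10 + c) = 2*c*(-10 + c))
f = 78 (f = 2*(-3)*(-10 - 3) = 2*(-3)*(-13) = 78)
-35*5 + f*s(7) = -35*5 + 78*7 = -175 + 546 = 371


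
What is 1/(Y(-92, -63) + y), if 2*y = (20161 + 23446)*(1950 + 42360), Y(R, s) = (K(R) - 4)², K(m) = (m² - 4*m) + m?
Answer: 1/1042430781 ≈ 9.5930e-10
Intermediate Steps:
K(m) = m² - 3*m
Y(R, s) = (-4 + R*(-3 + R))² (Y(R, s) = (R*(-3 + R) - 4)² = (-4 + R*(-3 + R))²)
y = 966113085 (y = ((20161 + 23446)*(1950 + 42360))/2 = (43607*44310)/2 = (½)*1932226170 = 966113085)
1/(Y(-92, -63) + y) = 1/((-4 - 92*(-3 - 92))² + 966113085) = 1/((-4 - 92*(-95))² + 966113085) = 1/((-4 + 8740)² + 966113085) = 1/(8736² + 966113085) = 1/(76317696 + 966113085) = 1/1042430781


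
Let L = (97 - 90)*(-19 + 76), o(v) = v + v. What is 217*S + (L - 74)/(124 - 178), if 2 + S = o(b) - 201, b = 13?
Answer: -2074411/54 ≈ -38415.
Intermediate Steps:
o(v) = 2*v
L = 399 (L = 7*57 = 399)
S = -177 (S = -2 + (2*13 - 201) = -2 + (26 - 201) = -2 - 175 = -177)
217*S + (L - 74)/(124 - 178) = 217*(-177) + (399 - 74)/(124 - 178) = -38409 + 325/(-54) = -38409 + 325*(-1/54) = -38409 - 325/54 = -2074411/54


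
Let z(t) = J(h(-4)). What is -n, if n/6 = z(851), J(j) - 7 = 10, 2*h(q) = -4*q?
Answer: -102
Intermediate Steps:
h(q) = -2*q (h(q) = (-4*q)/2 = -2*q)
J(j) = 17 (J(j) = 7 + 10 = 17)
z(t) = 17
n = 102 (n = 6*17 = 102)
-n = -1*102 = -102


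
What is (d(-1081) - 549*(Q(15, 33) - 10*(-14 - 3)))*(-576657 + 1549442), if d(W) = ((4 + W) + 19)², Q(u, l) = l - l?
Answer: 998110484690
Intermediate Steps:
Q(u, l) = 0
d(W) = (23 + W)²
(d(-1081) - 549*(Q(15, 33) - 10*(-14 - 3)))*(-576657 + 1549442) = ((23 - 1081)² - 549*(0 - 10*(-14 - 3)))*(-576657 + 1549442) = ((-1058)² - 549*(0 - 10*(-17)))*972785 = (1119364 - 549*(0 + 170))*972785 = (1119364 - 549*170)*972785 = (1119364 - 93330)*972785 = 1026034*972785 = 998110484690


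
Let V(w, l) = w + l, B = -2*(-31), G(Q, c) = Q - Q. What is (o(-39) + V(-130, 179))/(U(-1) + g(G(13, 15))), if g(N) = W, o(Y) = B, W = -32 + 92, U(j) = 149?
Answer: 111/209 ≈ 0.53110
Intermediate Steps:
G(Q, c) = 0
B = 62
W = 60
V(w, l) = l + w
o(Y) = 62
g(N) = 60
(o(-39) + V(-130, 179))/(U(-1) + g(G(13, 15))) = (62 + (179 - 130))/(149 + 60) = (62 + 49)/209 = 111*(1/209) = 111/209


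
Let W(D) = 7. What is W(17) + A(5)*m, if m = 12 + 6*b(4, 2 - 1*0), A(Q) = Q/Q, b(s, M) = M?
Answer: 31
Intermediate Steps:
A(Q) = 1
m = 24 (m = 12 + 6*(2 - 1*0) = 12 + 6*(2 + 0) = 12 + 6*2 = 12 + 12 = 24)
W(17) + A(5)*m = 7 + 1*24 = 7 + 24 = 31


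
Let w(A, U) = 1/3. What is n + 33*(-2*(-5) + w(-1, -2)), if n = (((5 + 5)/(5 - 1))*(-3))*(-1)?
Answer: 697/2 ≈ 348.50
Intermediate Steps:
w(A, U) = 1/3
n = 15/2 (n = ((10/4)*(-3))*(-1) = ((10*(1/4))*(-3))*(-1) = ((5/2)*(-3))*(-1) = -15/2*(-1) = 15/2 ≈ 7.5000)
n + 33*(-2*(-5) + w(-1, -2)) = 15/2 + 33*(-2*(-5) + 1/3) = 15/2 + 33*(10 + 1/3) = 15/2 + 33*(31/3) = 15/2 + 341 = 697/2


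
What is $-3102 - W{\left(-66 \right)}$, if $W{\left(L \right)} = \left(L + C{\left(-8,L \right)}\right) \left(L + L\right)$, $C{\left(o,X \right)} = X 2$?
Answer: $-29238$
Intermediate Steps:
$C{\left(o,X \right)} = 2 X$
$W{\left(L \right)} = 6 L^{2}$ ($W{\left(L \right)} = \left(L + 2 L\right) \left(L + L\right) = 3 L 2 L = 6 L^{2}$)
$-3102 - W{\left(-66 \right)} = -3102 - 6 \left(-66\right)^{2} = -3102 - 6 \cdot 4356 = -3102 - 26136 = -29238$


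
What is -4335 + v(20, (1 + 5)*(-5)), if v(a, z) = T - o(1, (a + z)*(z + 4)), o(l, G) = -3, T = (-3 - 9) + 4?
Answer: -4340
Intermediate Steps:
T = -8 (T = -12 + 4 = -8)
v(a, z) = -5 (v(a, z) = -8 - 1*(-3) = -8 + 3 = -5)
-4335 + v(20, (1 + 5)*(-5)) = -4335 - 5 = -4340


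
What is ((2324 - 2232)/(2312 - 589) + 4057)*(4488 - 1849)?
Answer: 18447409617/1723 ≈ 1.0707e+7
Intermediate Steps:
((2324 - 2232)/(2312 - 589) + 4057)*(4488 - 1849) = (92/1723 + 4057)*2639 = (6990303/1723)*2639 = 18447409617/1723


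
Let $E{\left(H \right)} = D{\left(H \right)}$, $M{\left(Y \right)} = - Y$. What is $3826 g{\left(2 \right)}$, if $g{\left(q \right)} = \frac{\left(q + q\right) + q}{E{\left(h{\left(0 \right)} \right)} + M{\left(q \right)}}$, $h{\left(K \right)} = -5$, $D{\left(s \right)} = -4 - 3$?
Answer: $- \frac{7652}{3} \approx -2550.7$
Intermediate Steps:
$D{\left(s \right)} = -7$
$E{\left(H \right)} = -7$
$g{\left(q \right)} = \frac{3 q}{-7 - q}$ ($g{\left(q \right)} = \frac{\left(q + q\right) + q}{-7 - q} = \frac{2 q + q}{-7 - q} = \frac{3 q}{-7 - q}$)
$3826 g{\left(2 \right)} = 3826 \left(\left(-3\right) 2 \frac{1}{7 + 2}\right) = 3826 \left(\left(-3\right) 2 \cdot \frac{1}{9}\right) = 3826 \left(- \frac{2}{3}\right) = - \frac{7652}{3}$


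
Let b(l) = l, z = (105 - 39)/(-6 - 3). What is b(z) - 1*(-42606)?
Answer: 127796/3 ≈ 42599.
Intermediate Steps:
z = -22/3 (z = 66/(-9) = 66*(-⅑) = -22/3 ≈ -7.3333)
b(z) - 1*(-42606) = -22/3 - 1*(-42606) = -22/3 + 42606 = 127796/3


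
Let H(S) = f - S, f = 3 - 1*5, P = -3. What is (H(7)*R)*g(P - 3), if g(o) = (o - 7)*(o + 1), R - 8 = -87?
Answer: 46215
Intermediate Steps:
R = -79 (R = 8 - 87 = -79)
g(o) = (1 + o)*(-7 + o) (g(o) = (-7 + o)*(1 + o) = (1 + o)*(-7 + o))
f = -2 (f = 3 - 5 = -2)
H(S) = -2 - S
(H(7)*R)*g(P - 3) = ((-2 - 1*7)*(-79))*(-7 + (-3 - 3)² - 6*(-3 - 3)) = ((-2 - 7)*(-79))*(-7 + (-6)² - 6*(-6)) = (-9*(-79))*(-7 + 36 + 36) = 711*65 = 46215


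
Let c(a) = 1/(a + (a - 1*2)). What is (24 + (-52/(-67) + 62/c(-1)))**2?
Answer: 223681936/4489 ≈ 49829.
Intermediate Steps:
c(a) = 1/(-2 + 2*a) (c(a) = 1/(a + (a - 2)) = 1/(a + (-2 + a)) = 1/(-2 + 2*a))
(24 + (-52/(-67) + 62/c(-1)))**2 = (24 + (-52/(-67) + 62/((1/(2*(-1 - 1))))))**2 = (24 + (-52*(-1/67) + 62/(((1/2)/(-2)))))**2 = (24 + (52/67 + 62/(((1/2)*(-1/2)))))**2 = (24 + (52/67 + 62/(-1/4)))**2 = (24 + (52/67 + 62*(-4)))**2 = (24 + (52/67 - 248))**2 = (24 - 16564/67)**2 = (-14956/67)**2 = 223681936/4489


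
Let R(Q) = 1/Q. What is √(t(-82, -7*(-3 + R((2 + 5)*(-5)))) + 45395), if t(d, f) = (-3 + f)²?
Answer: 2*√285789/5 ≈ 213.84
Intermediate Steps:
R(Q) = 1/Q
√(t(-82, -7*(-3 + R((2 + 5)*(-5)))) + 45395) = √((-3 - 7*(-3 + 1/((2 + 5)*(-5))))² + 45395) = √((-3 - 7*(-3 + 1/(7*(-5))))² + 45395) = √((-3 - 7*(-3 + 1/(-35)))² + 45395) = √((-3 - 7*(-3 - 1/35))² + 45395) = √((-3 - 7*(-106/35))² + 45395) = √((-3 + 106/5)² + 45395) = √((91/5)² + 45395) = √(8281/25 + 45395) = √(1143156/25) = 2*√285789/5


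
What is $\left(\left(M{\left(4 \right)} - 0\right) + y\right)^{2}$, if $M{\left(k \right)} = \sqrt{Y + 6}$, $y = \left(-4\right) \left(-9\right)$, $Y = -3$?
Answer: $\left(36 + \sqrt{3}\right)^{2} \approx 1423.7$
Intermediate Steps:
$y = 36$
$M{\left(k \right)} = \sqrt{3}$ ($M{\left(k \right)} = \sqrt{-3 + 6} = \sqrt{3}$)
$\left(\left(M{\left(4 \right)} - 0\right) + y\right)^{2} = \left(\left(\sqrt{3} - 0\right) + 36\right)^{2} = \left(\left(\sqrt{3} + 0\right) + 36\right)^{2} = \left(\sqrt{3} + 36\right)^{2} = \left(36 + \sqrt{3}\right)^{2}$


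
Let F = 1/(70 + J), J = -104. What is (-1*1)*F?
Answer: 1/34 ≈ 0.029412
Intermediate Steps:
F = -1/34 (F = 1/(70 - 104) = 1/(-34) = -1/34 ≈ -0.029412)
(-1*1)*F = -1*1*(-1/34) = -1*(-1/34) = 1/34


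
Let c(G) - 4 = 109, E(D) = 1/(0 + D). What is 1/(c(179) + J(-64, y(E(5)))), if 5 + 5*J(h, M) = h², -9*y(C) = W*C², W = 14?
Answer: 5/4656 ≈ 0.0010739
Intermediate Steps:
E(D) = 1/D
y(C) = -14*C²/9
J(h, M) = -1 + h²/5
c(G) = 113 (c(G) = 4 + 109 = 113)
1/(c(179) + J(-64, y(E(5)))) = 1/(113 + (-1 + (⅕)*(-64)²)) = 1/(113 + (-1 + (⅕)*4096)) = 1/(113 + (-1 + 4096/5)) = 1/(113 + 4091/5) = 1/(4656/5) = 5/4656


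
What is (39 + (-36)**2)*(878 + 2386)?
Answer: 4357440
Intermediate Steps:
(39 + (-36)**2)*(878 + 2386) = (39 + 1296)*3264 = 1335*3264 = 4357440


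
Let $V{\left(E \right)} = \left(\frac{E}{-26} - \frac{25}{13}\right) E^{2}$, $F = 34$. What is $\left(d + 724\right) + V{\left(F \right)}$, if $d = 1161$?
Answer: $- \frac{24047}{13} \approx -1849.8$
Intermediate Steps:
$V{\left(E \right)} = E^{2} \left(- \frac{25}{13} - \frac{E}{26}\right)$ ($V{\left(E \right)} = \left(E \left(- \frac{1}{26}\right) - \frac{25}{13}\right) E^{2} = \left(- \frac{E}{26} - \frac{25}{13}\right) E^{2} = \left(- \frac{25}{13} - \frac{E}{26}\right) E^{2} = E^{2} \left(- \frac{25}{13} - \frac{E}{26}\right)$)
$\left(d + 724\right) + V{\left(F \right)} = \left(1161 + 724\right) + \frac{34^{2} \left(-50 - 34\right)}{26} = 1885 + \frac{1}{26} \cdot 1156 \left(-50 - 34\right) = 1885 + \frac{1}{26} \cdot 1156 \left(-84\right) = 1885 - \frac{48552}{13} = - \frac{24047}{13}$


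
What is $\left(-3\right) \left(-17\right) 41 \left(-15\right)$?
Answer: $-31365$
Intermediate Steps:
$\left(-3\right) \left(-17\right) 41 \left(-15\right) = 51 \cdot 41 \left(-15\right) = 2091 \left(-15\right) = -31365$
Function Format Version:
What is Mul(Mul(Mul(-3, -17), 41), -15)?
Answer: -31365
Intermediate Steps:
Mul(Mul(Mul(-3, -17), 41), -15) = Mul(Mul(51, 41), -15) = Mul(2091, -15) = -31365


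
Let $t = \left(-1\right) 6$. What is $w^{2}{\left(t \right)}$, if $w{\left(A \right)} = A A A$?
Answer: $46656$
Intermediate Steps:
$t = -6$
$w{\left(A \right)} = A^{3}$ ($w{\left(A \right)} = A^{2} A = A^{3}$)
$w^{2}{\left(t \right)} = \left(\left(-6\right)^{3}\right)^{2} = \left(-216\right)^{2} = 46656$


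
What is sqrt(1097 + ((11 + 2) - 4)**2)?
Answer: sqrt(1178) ≈ 34.322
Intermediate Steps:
sqrt(1097 + ((11 + 2) - 4)**2) = sqrt(1097 + (13 - 4)**2) = sqrt(1097 + 9**2) = sqrt(1097 + 81) = sqrt(1178)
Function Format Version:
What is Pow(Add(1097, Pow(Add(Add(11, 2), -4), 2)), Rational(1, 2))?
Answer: Pow(1178, Rational(1, 2)) ≈ 34.322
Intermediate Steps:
Pow(Add(1097, Pow(Add(Add(11, 2), -4), 2)), Rational(1, 2)) = Pow(Add(1097, Pow(Add(13, -4), 2)), Rational(1, 2)) = Pow(Add(1097, Pow(9, 2)), Rational(1, 2)) = Pow(Add(1097, 81), Rational(1, 2)) = Pow(1178, Rational(1, 2))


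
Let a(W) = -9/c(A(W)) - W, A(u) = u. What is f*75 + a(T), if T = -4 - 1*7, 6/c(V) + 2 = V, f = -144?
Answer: -21539/2 ≈ -10770.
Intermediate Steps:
c(V) = 6/(-2 + V)
T = -11 (T = -4 - 7 = -11)
a(W) = 3 - 5*W/2 (a(W) = -(-3 + 3*W/2) - W = -9*(-1/3 + W/6) - W = (3 - 3*W/2) - W = 3 - 5*W/2)
f*75 + a(T) = -144*75 + (3 - 5/2*(-11)) = -10800 + (3 + 55/2) = -10800 + 61/2 = -21539/2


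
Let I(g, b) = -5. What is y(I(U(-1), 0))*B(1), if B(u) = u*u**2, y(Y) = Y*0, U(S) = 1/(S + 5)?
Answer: 0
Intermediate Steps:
U(S) = 1/(5 + S)
y(Y) = 0
B(u) = u**3
y(I(U(-1), 0))*B(1) = 0*1**3 = 0*1 = 0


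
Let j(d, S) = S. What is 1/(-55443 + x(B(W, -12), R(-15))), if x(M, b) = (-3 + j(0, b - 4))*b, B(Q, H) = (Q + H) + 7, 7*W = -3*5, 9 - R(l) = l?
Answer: -1/55035 ≈ -1.8170e-5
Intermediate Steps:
R(l) = 9 - l
W = -15/7 (W = (-3*5)/7 = (⅐)*(-15) = -15/7 ≈ -2.1429)
B(Q, H) = 7 + H + Q (B(Q, H) = (H + Q) + 7 = 7 + H + Q)
x(M, b) = b*(-7 + b) (x(M, b) = (-3 + (b - 4))*b = (-3 + (-4 + b))*b = (-7 + b)*b = b*(-7 + b))
1/(-55443 + x(B(W, -12), R(-15))) = 1/(-55443 + (9 - 1*(-15))*(-7 + (9 - 1*(-15)))) = 1/(-55443 + (9 + 15)*(-7 + (9 + 15))) = 1/(-55443 + 24*(-7 + 24)) = 1/(-55443 + 24*17) = 1/(-55443 + 408) = 1/(-55035) = -1/55035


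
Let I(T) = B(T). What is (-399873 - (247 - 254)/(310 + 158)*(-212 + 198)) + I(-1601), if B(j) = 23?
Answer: -93564949/234 ≈ -3.9985e+5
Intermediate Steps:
I(T) = 23
(-399873 - (247 - 254)/(310 + 158)*(-212 + 198)) + I(-1601) = (-399873 - (247 - 254)/(310 + 158)*(-212 + 198)) + 23 = (-399873 - (-7/468)*(-14)) + 23 = (-399873 - (-7*1/468)*(-14)) + 23 = (-399873 - (-7)*(-14)/468) + 23 = (-399873 - 1*49/234) + 23 = (-399873 - 49/234) + 23 = -93570331/234 + 23 = -93564949/234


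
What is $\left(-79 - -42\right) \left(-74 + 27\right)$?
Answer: $1739$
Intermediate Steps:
$\left(-79 - -42\right) \left(-74 + 27\right) = \left(-79 + 42\right) \left(-47\right) = \left(-37\right) \left(-47\right) = 1739$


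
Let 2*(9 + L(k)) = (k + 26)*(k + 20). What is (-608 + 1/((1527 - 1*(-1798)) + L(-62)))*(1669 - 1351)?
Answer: -393648225/2036 ≈ -1.9334e+5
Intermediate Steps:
L(k) = -9 + (20 + k)*(26 + k)/2 (L(k) = -9 + ((k + 26)*(k + 20))/2 = -9 + ((26 + k)*(20 + k))/2 = -9 + ((20 + k)*(26 + k))/2 = -9 + (20 + k)*(26 + k)/2)
(-608 + 1/((1527 - 1*(-1798)) + L(-62)))*(1669 - 1351) = (-608 + 1/((1527 - 1*(-1798)) + (251 + (½)*(-62)² + 23*(-62))))*(1669 - 1351) = (-608 + 1/((1527 + 1798) + (251 + (½)*3844 - 1426)))*318 = (-608 + 1/(3325 + (251 + 1922 - 1426)))*318 = (-608 + 1/(3325 + 747))*318 = (-608 + 1/4072)*318 = -2475775/4072*318 = -393648225/2036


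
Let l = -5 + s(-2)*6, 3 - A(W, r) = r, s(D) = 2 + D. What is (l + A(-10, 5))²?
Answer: 49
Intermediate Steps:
A(W, r) = 3 - r
l = -5 (l = -5 + (2 - 2)*6 = -5 + 0*6 = -5 + 0 = -5)
(l + A(-10, 5))² = (-5 + (3 - 1*5))² = (-5 + (3 - 5))² = (-5 - 2)² = (-7)² = 49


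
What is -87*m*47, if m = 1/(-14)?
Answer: 4089/14 ≈ 292.07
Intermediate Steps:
m = -1/14 ≈ -0.071429
-87*m*47 = -87*(-1/14)*47 = (87/14)*47 = 4089/14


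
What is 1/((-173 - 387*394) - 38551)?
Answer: -1/191202 ≈ -5.2301e-6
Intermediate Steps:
1/((-173 - 387*394) - 38551) = 1/((-173 - 152478) - 38551) = 1/(-152651 - 38551) = 1/(-191202) = -1/191202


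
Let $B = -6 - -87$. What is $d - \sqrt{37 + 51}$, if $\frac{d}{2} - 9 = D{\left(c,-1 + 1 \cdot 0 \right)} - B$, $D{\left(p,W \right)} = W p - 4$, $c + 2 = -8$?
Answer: $-132 - 2 \sqrt{22} \approx -141.38$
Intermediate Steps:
$c = -10$ ($c = -2 - 8 = -10$)
$D{\left(p,W \right)} = -4 + W p$
$B = 81$ ($B = -6 + 87 = 81$)
$d = -132$ ($d = 18 + 2 \left(\left(-4 + \left(-1 + 1 \cdot 0\right) \left(-10\right)\right) - 81\right) = 18 + 2 \left(\left(-4 + \left(-1 + 0\right) \left(-10\right)\right) - 81\right) = 18 + 2 \left(\left(-4 - -10\right) - 81\right) = 18 + 2 \left(\left(-4 + 10\right) - 81\right) = 18 + 2 \left(6 - 81\right) = 18 + 2 \left(-75\right) = 18 - 150 = -132$)
$d - \sqrt{37 + 51} = -132 - \sqrt{37 + 51} = -132 - \sqrt{88} = -132 - 2 \sqrt{22}$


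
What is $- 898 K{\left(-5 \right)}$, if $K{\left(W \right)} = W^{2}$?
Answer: $-22450$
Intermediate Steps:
$- 898 K{\left(-5 \right)} = - 898 \left(-5\right)^{2} = \left(-898\right) 25 = -22450$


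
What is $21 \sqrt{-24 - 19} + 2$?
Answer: $2 + 21 i \sqrt{43} \approx 2.0 + 137.71 i$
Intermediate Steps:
$21 \sqrt{-24 - 19} + 2 = 21 \sqrt{-43} + 2 = 21 i \sqrt{43} + 2 = 2 + 21 i \sqrt{43}$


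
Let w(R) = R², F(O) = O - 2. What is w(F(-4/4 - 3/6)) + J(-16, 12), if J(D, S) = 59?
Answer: 285/4 ≈ 71.250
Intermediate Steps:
F(O) = -2 + O
w(F(-4/4 - 3/6)) + J(-16, 12) = (-2 + (-4/4 - 3/6))² + 59 = (-2 + (-4*¼ - 3*⅙))² + 59 = (-2 + (-1 - ½))² + 59 = (-2 - 3/2)² + 59 = (-7/2)² + 59 = 49/4 + 59 = 285/4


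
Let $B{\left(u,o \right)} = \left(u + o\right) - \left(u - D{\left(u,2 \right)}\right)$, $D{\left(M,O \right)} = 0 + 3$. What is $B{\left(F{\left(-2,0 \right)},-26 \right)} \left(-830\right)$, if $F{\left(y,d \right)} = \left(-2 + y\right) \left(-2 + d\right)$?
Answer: $19090$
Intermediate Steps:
$D{\left(M,O \right)} = 3$
$F{\left(y,d \right)} = \left(-2 + d\right) \left(-2 + y\right)$
$B{\left(u,o \right)} = 3 + o$ ($B{\left(u,o \right)} = \left(u + o\right) - \left(-3 + u\right) = \left(o + u\right) - \left(-3 + u\right) = 3 + o$)
$B{\left(F{\left(-2,0 \right)},-26 \right)} \left(-830\right) = \left(3 - 26\right) \left(-830\right) = \left(-23\right) \left(-830\right) = 19090$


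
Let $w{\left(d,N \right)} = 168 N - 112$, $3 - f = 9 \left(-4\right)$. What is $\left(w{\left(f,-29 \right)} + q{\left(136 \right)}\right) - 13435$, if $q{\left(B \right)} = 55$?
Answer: $-18364$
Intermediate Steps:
$f = 39$ ($f = 3 - 9 \left(-4\right) = 3 - -36 = 3 + 36 = 39$)
$w{\left(d,N \right)} = -112 + 168 N$
$\left(w{\left(f,-29 \right)} + q{\left(136 \right)}\right) - 13435 = \left(\left(-112 + 168 \left(-29\right)\right) + 55\right) - 13435 = \left(\left(-112 - 4872\right) + 55\right) - 13435 = \left(-4984 + 55\right) - 13435 = -4929 - 13435 = -18364$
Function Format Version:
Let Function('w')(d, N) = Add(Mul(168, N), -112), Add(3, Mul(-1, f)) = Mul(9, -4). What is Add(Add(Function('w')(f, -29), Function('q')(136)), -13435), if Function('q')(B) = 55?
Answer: -18364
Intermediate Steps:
f = 39 (f = Add(3, Mul(-1, Mul(9, -4))) = Add(3, Mul(-1, -36)) = Add(3, 36) = 39)
Function('w')(d, N) = Add(-112, Mul(168, N))
Add(Add(Function('w')(f, -29), Function('q')(136)), -13435) = Add(Add(Add(-112, Mul(168, -29)), 55), -13435) = Add(Add(Add(-112, -4872), 55), -13435) = Add(Add(-4984, 55), -13435) = Add(-4929, -13435) = -18364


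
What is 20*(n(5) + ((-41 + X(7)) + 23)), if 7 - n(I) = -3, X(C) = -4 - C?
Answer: -380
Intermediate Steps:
n(I) = 10 (n(I) = 7 - 1*(-3) = 7 + 3 = 10)
20*(n(5) + ((-41 + X(7)) + 23)) = 20*(10 + ((-41 + (-4 - 1*7)) + 23)) = 20*(10 + ((-41 + (-4 - 7)) + 23)) = 20*(10 + ((-41 - 11) + 23)) = 20*(10 + (-52 + 23)) = 20*(10 - 29) = 20*(-19) = -380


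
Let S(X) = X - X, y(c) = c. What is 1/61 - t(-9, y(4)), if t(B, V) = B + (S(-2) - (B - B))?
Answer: 550/61 ≈ 9.0164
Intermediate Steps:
S(X) = 0
t(B, V) = B (t(B, V) = B + (0 - (B - B)) = B + (0 - 1*0) = B + (0 + 0) = B + 0 = B)
1/61 - t(-9, y(4)) = 1/61 - 1*(-9) = 1/61 + 9 = 550/61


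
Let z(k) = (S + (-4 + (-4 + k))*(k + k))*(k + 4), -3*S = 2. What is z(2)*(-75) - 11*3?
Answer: 11067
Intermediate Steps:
S = -⅔ (S = -⅓*2 = -⅔ ≈ -0.66667)
z(k) = (4 + k)*(-⅔ + 2*k*(-8 + k)) (z(k) = (-⅔ + (-4 + (-4 + k))*(k + k))*(k + 4) = (-⅔ + (-8 + k)*(2*k))*(4 + k) = (-⅔ + 2*k*(-8 + k))*(4 + k) = (4 + k)*(-⅔ + 2*k*(-8 + k)))
z(2)*(-75) - 11*3 = (-8/3 - 8*2² + 2*2³ - 194/3*2)*(-75) - 11*3 = (-8/3 - 8*4 + 2*8 - 388/3)*(-75) - 33 = (-8/3 - 32 + 16 - 388/3)*(-75) - 33 = -148*(-75) - 33 = 11100 - 33 = 11067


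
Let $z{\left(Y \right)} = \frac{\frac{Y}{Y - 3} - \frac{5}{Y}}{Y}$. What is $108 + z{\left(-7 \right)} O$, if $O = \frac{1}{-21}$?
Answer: $\frac{370473}{3430} \approx 108.01$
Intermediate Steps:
$O = - \frac{1}{21} \approx -0.047619$
$z{\left(Y \right)} = \frac{- \frac{5}{Y} + \frac{Y}{-3 + Y}}{Y}$ ($z{\left(Y \right)} = \frac{\frac{Y}{-3 + Y} - \frac{5}{Y}}{Y} = \frac{- \frac{5}{Y} + \frac{Y}{-3 + Y}}{Y}$)
$108 + z{\left(-7 \right)} O = 108 + \frac{15 + \left(-7\right)^{2} - -35}{49 \left(-3 - 7\right)} \left(- \frac{1}{21}\right) = 108 + \frac{15 + 49 + 35}{49 \left(-10\right)} \left(- \frac{1}{21}\right) = 108 + \frac{1}{49} \left(- \frac{1}{10}\right) 99 \left(- \frac{1}{21}\right) = 108 - - \frac{33}{3430} = 108 + \frac{33}{3430} = \frac{370473}{3430}$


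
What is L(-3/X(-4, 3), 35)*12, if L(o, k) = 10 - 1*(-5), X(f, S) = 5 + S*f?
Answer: 180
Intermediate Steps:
L(o, k) = 15 (L(o, k) = 10 + 5 = 15)
L(-3/X(-4, 3), 35)*12 = 15*12 = 180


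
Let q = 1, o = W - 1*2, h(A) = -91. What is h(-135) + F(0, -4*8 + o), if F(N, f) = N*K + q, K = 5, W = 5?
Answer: -90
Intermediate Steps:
o = 3 (o = 5 - 1*2 = 5 - 2 = 3)
F(N, f) = 1 + 5*N (F(N, f) = N*5 + 1 = 5*N + 1 = 1 + 5*N)
h(-135) + F(0, -4*8 + o) = -91 + (1 + 5*0) = -91 + (1 + 0) = -91 + 1 = -90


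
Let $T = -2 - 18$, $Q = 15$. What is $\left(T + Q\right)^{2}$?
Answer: $25$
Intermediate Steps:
$T = -20$
$\left(T + Q\right)^{2} = \left(-20 + 15\right)^{2} = \left(-5\right)^{2} = 25$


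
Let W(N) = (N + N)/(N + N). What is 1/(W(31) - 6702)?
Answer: -1/6701 ≈ -0.00014923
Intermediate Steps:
W(N) = 1 (W(N) = (2*N)/((2*N)) = (2*N)*(1/(2*N)) = 1)
1/(W(31) - 6702) = 1/(1 - 6702) = 1/(-6701) = -1/6701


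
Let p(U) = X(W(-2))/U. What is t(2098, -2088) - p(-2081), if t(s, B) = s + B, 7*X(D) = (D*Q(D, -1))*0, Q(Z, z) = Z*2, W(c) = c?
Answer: 10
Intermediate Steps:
Q(Z, z) = 2*Z
X(D) = 0 (X(D) = ((D*(2*D))*0)/7 = ((2*D²)*0)/7 = (⅐)*0 = 0)
p(U) = 0 (p(U) = 0/U = 0)
t(s, B) = B + s
t(2098, -2088) - p(-2081) = (-2088 + 2098) - 1*0 = 10 + 0 = 10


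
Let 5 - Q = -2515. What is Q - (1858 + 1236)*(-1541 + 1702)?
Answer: -495614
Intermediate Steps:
Q = 2520 (Q = 5 - 1*(-2515) = 5 + 2515 = 2520)
Q - (1858 + 1236)*(-1541 + 1702) = 2520 - (1858 + 1236)*(-1541 + 1702) = 2520 - 3094*161 = 2520 - 1*498134 = 2520 - 498134 = -495614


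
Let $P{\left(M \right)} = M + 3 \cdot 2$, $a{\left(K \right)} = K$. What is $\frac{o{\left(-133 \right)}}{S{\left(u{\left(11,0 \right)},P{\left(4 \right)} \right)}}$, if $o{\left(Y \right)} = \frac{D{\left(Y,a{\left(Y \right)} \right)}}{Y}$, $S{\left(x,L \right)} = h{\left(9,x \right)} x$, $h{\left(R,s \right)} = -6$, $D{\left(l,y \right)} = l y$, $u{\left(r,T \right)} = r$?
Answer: $\frac{133}{66} \approx 2.0152$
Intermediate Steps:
$P{\left(M \right)} = 6 + M$ ($P{\left(M \right)} = M + 6 = 6 + M$)
$S{\left(x,L \right)} = - 6 x$
$o{\left(Y \right)} = Y$ ($o{\left(Y \right)} = \frac{Y Y}{Y} = \frac{Y^{2}}{Y} = Y$)
$\frac{o{\left(-133 \right)}}{S{\left(u{\left(11,0 \right)},P{\left(4 \right)} \right)}} = - \frac{133}{\left(-6\right) 11} = - \frac{133}{-66} = \left(-133\right) \left(- \frac{1}{66}\right) = \frac{133}{66}$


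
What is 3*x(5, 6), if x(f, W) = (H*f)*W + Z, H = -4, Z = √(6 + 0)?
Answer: -360 + 3*√6 ≈ -352.65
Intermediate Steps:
Z = √6 ≈ 2.4495
x(f, W) = √6 - 4*W*f (x(f, W) = (-4*f)*W + √6 = -4*W*f + √6 = √6 - 4*W*f)
3*x(5, 6) = 3*(√6 - 4*6*5) = 3*(√6 - 120) = 3*(-120 + √6) = -360 + 3*√6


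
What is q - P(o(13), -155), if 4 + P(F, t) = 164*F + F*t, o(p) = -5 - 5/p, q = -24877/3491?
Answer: 2057461/45383 ≈ 45.336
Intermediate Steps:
q = -24877/3491 (q = -24877*1/3491 = -24877/3491 ≈ -7.1260)
o(p) = -5 - 5/p
P(F, t) = -4 + 164*F + F*t (P(F, t) = -4 + (164*F + F*t) = -4 + 164*F + F*t)
q - P(o(13), -155) = -24877/3491 - (-4 + 164*(-5 - 5/13) + (-5 - 5/13)*(-155)) = -24877/3491 - (-4 + 164*(-70/13) - 70/13*(-155)) = -24877/3491 - (-4 - 11480/13 + 10850/13) = -24877/3491 - 1*(-682/13) = -24877/3491 + 682/13 = 2057461/45383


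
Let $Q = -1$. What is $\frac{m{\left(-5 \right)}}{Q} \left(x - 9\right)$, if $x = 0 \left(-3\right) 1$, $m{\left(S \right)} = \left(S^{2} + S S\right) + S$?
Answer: $405$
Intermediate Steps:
$m{\left(S \right)} = S + 2 S^{2}$ ($m{\left(S \right)} = \left(S^{2} + S^{2}\right) + S = 2 S^{2} + S = S + 2 S^{2}$)
$x = 0$ ($x = 0 \cdot 1 = 0$)
$\frac{m{\left(-5 \right)}}{Q} \left(x - 9\right) = \frac{\left(-5\right) \left(1 + 2 \left(-5\right)\right)}{-1} \left(0 - 9\right) = - 5 \left(1 - 10\right) \left(-1\right) \left(-9\right) = \left(-5\right) \left(-9\right) \left(-1\right) \left(-9\right) = 45 \left(-1\right) \left(-9\right) = \left(-45\right) \left(-9\right) = 405$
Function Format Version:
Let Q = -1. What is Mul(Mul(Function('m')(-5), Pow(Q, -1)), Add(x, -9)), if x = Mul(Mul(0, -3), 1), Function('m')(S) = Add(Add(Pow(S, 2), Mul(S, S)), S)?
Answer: 405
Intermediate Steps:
Function('m')(S) = Add(S, Mul(2, Pow(S, 2))) (Function('m')(S) = Add(Add(Pow(S, 2), Pow(S, 2)), S) = Add(Mul(2, Pow(S, 2)), S) = Add(S, Mul(2, Pow(S, 2))))
x = 0 (x = Mul(0, 1) = 0)
Mul(Mul(Function('m')(-5), Pow(Q, -1)), Add(x, -9)) = Mul(Mul(Mul(-5, Add(1, Mul(2, -5))), Pow(-1, -1)), Add(0, -9)) = Mul(Mul(Mul(-5, Add(1, -10)), -1), -9) = Mul(Mul(Mul(-5, -9), -1), -9) = Mul(Mul(45, -1), -9) = Mul(-45, -9) = 405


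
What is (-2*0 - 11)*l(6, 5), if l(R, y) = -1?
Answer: 11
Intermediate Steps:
(-2*0 - 11)*l(6, 5) = (-2*0 - 11)*(-1) = (0 - 11)*(-1) = -11*(-1) = 11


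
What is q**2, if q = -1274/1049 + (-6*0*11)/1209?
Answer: 1623076/1100401 ≈ 1.4750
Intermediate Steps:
q = -1274/1049 (q = -1274*1/1049 + (0*11)*(1/1209) = -1274/1049 + 0*(1/1209) = -1274/1049 + 0 = -1274/1049 ≈ -1.2145)
q**2 = (-1274/1049)**2 = 1623076/1100401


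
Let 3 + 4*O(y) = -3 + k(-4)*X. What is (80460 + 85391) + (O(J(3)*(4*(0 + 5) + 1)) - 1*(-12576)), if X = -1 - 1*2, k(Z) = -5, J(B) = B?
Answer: 713717/4 ≈ 1.7843e+5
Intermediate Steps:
X = -3 (X = -1 - 2 = -3)
O(y) = 9/4 (O(y) = -¾ + (-3 - 5*(-3))/4 = -¾ + (-3 + 15)/4 = -¾ + (¼)*12 = -¾ + 3 = 9/4)
(80460 + 85391) + (O(J(3)*(4*(0 + 5) + 1)) - 1*(-12576)) = (80460 + 85391) + (9/4 - 1*(-12576)) = 165851 + (9/4 + 12576) = 165851 + 50313/4 = 713717/4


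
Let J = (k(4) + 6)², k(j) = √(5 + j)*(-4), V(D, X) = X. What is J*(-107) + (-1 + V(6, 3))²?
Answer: -3848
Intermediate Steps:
k(j) = -4*√(5 + j)
J = 36 (J = (-4*√(5 + 4) + 6)² = (-4*√9 + 6)² = (-4*3 + 6)² = (-12 + 6)² = (-6)² = 36)
J*(-107) + (-1 + V(6, 3))² = 36*(-107) + (-1 + 3)² = -3852 + 2² = -3852 + 4 = -3848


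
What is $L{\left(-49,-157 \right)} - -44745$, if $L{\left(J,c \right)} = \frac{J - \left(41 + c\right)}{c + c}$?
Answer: $\frac{14049863}{314} \approx 44745.0$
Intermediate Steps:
$L{\left(J,c \right)} = \frac{-41 + J - c}{2 c}$
$L{\left(-49,-157 \right)} - -44745 = \frac{-41 - 49 - -157}{2 \left(-157\right)} - -44745 = \frac{1}{2} \left(- \frac{1}{157}\right) \left(-41 - 49 + 157\right) + 44745 = \frac{1}{2} \left(- \frac{1}{157}\right) 67 + 44745 = - \frac{67}{314} + 44745 = \frac{14049863}{314}$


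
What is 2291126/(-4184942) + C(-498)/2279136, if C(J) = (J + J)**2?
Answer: -11148524209/99354708022 ≈ -0.11221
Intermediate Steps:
C(J) = 4*J**2 (C(J) = (2*J)**2 = 4*J**2)
2291126/(-4184942) + C(-498)/2279136 = 2291126/(-4184942) + (4*(-498)**2)/2279136 = 2291126*(-1/4184942) + (4*248004)*(1/2279136) = -1145563/2092471 + 992016*(1/2279136) = -1145563/2092471 + 20667/47482 = -11148524209/99354708022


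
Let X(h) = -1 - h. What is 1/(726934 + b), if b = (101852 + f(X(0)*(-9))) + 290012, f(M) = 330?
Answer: 1/1119128 ≈ 8.9355e-7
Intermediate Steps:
b = 392194 (b = (101852 + 330) + 290012 = 102182 + 290012 = 392194)
1/(726934 + b) = 1/(726934 + 392194) = 1/1119128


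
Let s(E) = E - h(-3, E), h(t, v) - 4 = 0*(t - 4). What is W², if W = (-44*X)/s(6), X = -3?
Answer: 4356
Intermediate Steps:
h(t, v) = 4 (h(t, v) = 4 + 0*(t - 4) = 4 + 0*(-4 + t) = 4 + 0 = 4)
s(E) = -4 + E (s(E) = E - 1*4 = E - 4 = -4 + E)
W = 66 (W = (-44*(-3))/(-4 + 6) = 132/2 = 132*(½) = 66)
W² = 66² = 4356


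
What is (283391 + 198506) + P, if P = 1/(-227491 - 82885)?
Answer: 149569263271/310376 ≈ 4.8190e+5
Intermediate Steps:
P = -1/310376 (P = 1/(-310376) = -1/310376 ≈ -3.2219e-6)
(283391 + 198506) + P = (283391 + 198506) - 1/310376 = 481897 - 1/310376 = 149569263271/310376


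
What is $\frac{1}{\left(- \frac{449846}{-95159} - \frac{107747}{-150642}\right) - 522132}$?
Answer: $- \frac{14334942078}{7484653958272391} \approx -1.9152 \cdot 10^{-6}$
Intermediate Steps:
$\frac{1}{\left(- \frac{449846}{-95159} - \frac{107747}{-150642}\right) - 522132} = \frac{1}{\left(\left(-449846\right) \left(- \frac{1}{95159}\right) - - \frac{107747}{150642}\right) - 522132} = \frac{1}{\left(\frac{449846}{95159} + \frac{107747}{150642}\right) - 522132} = \frac{1}{\frac{78018797905}{14334942078} - 522132} = \frac{1}{- \frac{7484653958272391}{14334942078}} = - \frac{14334942078}{7484653958272391}$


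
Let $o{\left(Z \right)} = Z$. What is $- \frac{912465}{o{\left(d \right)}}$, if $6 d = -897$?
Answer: $\frac{1824930}{299} \approx 6103.4$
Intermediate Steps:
$d = - \frac{299}{2}$ ($d = \frac{1}{6} \left(-897\right) = - \frac{299}{2} \approx -149.5$)
$- \frac{912465}{o{\left(d \right)}} = - \frac{912465}{- \frac{299}{2}} = \left(-912465\right) \left(- \frac{2}{299}\right) = \frac{1824930}{299}$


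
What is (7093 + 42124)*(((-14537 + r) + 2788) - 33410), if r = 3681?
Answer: -2041422726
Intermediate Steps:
(7093 + 42124)*(((-14537 + r) + 2788) - 33410) = (7093 + 42124)*(((-14537 + 3681) + 2788) - 33410) = 49217*((-10856 + 2788) - 33410) = 49217*(-8068 - 33410) = 49217*(-41478) = -2041422726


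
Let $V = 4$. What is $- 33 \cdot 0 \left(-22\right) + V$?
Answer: $4$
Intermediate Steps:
$- 33 \cdot 0 \left(-22\right) + V = - 33 \cdot 0 \left(-22\right) + 4 = \left(-33\right) 0 + 4 = 0 + 4 = 4$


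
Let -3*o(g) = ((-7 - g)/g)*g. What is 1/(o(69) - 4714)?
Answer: -3/14066 ≈ -0.00021328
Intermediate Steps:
o(g) = 7/3 + g/3 (o(g) = -(-7 - g)/g*g/3 = -(-7 - g)/3 = 7/3 + g/3)
1/(o(69) - 4714) = 1/((7/3 + (⅓)*69) - 4714) = 1/((7/3 + 23) - 4714) = 1/(76/3 - 4714) = 1/(-14066/3) = -3/14066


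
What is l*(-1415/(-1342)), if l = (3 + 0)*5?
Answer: 21225/1342 ≈ 15.816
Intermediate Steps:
l = 15 (l = 3*5 = 15)
l*(-1415/(-1342)) = 15*(-1415/(-1342)) = 15*(-1415*(-1/1342)) = 15*(1415/1342) = 21225/1342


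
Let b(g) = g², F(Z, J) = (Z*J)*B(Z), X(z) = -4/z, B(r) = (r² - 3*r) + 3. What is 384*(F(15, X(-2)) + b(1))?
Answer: 2108544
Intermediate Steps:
B(r) = 3 + r² - 3*r
F(Z, J) = J*Z*(3 + Z² - 3*Z) (F(Z, J) = (Z*J)*(3 + Z² - 3*Z) = (J*Z)*(3 + Z² - 3*Z) = J*Z*(3 + Z² - 3*Z))
384*(F(15, X(-2)) + b(1)) = 384*(-4/(-2)*15*(3 + 15² - 3*15) + 1²) = 384*(-4*(-½)*15*(3 + 225 - 45) + 1) = 384*(2*15*183 + 1) = 384*(5490 + 1) = 384*5491 = 2108544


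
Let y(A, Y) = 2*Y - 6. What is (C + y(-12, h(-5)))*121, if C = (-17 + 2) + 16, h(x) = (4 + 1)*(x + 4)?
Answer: -1815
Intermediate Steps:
h(x) = 20 + 5*x (h(x) = 5*(4 + x) = 20 + 5*x)
y(A, Y) = -6 + 2*Y
C = 1 (C = -15 + 16 = 1)
(C + y(-12, h(-5)))*121 = (1 + (-6 + 2*(20 + 5*(-5))))*121 = (1 + (-6 + 2*(20 - 25)))*121 = (1 + (-6 + 2*(-5)))*121 = (1 + (-6 - 10))*121 = (1 - 16)*121 = -15*121 = -1815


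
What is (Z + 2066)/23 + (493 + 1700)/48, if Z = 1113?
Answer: 67677/368 ≈ 183.90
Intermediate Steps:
(Z + 2066)/23 + (493 + 1700)/48 = (1113 + 2066)/23 + (493 + 1700)/48 = 3179*(1/23) + 2193*(1/48) = 3179/23 + 731/16 = 67677/368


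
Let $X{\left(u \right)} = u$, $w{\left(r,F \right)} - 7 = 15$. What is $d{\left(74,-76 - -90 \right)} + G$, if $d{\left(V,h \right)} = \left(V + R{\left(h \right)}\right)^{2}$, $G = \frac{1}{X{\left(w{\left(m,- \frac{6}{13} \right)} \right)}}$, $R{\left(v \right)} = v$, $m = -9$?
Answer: $\frac{170369}{22} \approx 7744.0$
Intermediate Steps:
$w{\left(r,F \right)} = 22$ ($w{\left(r,F \right)} = 7 + 15 = 22$)
$G = \frac{1}{22} \approx 0.045455$
$d{\left(V,h \right)} = \left(V + h\right)^{2}$
$d{\left(74,-76 - -90 \right)} + G = \left(74 - -14\right)^{2} + \frac{1}{22} = \left(74 + \left(-76 + 90\right)\right)^{2} + \frac{1}{22} = \left(74 + 14\right)^{2} + \frac{1}{22} = 88^{2} + \frac{1}{22} = 7744 + \frac{1}{22} = \frac{170369}{22}$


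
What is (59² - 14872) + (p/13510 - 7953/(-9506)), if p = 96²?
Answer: -104479014081/9173290 ≈ -11389.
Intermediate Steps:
p = 9216
(59² - 14872) + (p/13510 - 7953/(-9506)) = (59² - 14872) + (9216/13510 - 7953/(-9506)) = (3481 - 14872) + (9216*(1/13510) - 7953*(-1/9506)) = -11391 + (4608/6755 + 7953/9506) = -11391 + 13932309/9173290 = -104479014081/9173290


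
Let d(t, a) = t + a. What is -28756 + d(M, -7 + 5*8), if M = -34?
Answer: -28757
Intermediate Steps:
d(t, a) = a + t
-28756 + d(M, -7 + 5*8) = -28756 + ((-7 + 5*8) - 34) = -28756 + ((-7 + 40) - 34) = -28756 + (33 - 34) = -28756 - 1 = -28757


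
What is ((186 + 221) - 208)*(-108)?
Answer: -21492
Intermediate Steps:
((186 + 221) - 208)*(-108) = (407 - 208)*(-108) = 199*(-108) = -21492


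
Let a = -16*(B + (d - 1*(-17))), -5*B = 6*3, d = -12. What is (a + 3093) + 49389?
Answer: 262298/5 ≈ 52460.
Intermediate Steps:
B = -18/5 (B = -6*3/5 = -1/5*18 = -18/5 ≈ -3.6000)
a = -112/5 (a = -16*(-18/5 + (-12 - 1*(-17))) = -16*(-18/5 + (-12 + 17)) = -16*(-18/5 + 5) = -16*7/5 = -112/5 ≈ -22.400)
(a + 3093) + 49389 = (-112/5 + 3093) + 49389 = 15353/5 + 49389 = 262298/5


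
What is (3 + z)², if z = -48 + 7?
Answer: 1444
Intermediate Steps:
z = -41
(3 + z)² = (3 - 41)² = (-38)² = 1444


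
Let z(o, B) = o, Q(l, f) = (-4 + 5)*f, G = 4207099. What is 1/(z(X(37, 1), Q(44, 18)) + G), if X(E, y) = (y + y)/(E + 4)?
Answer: 41/172491061 ≈ 2.3769e-7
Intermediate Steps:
X(E, y) = 2*y/(4 + E) (X(E, y) = (2*y)/(4 + E) = 2*y/(4 + E))
Q(l, f) = f (Q(l, f) = 1*f = f)
1/(z(X(37, 1), Q(44, 18)) + G) = 1/(2*1/(4 + 37) + 4207099) = 1/(2*1/41 + 4207099) = 1/(2*1*(1/41) + 4207099) = 1/(2/41 + 4207099) = 1/(172491061/41) = 41/172491061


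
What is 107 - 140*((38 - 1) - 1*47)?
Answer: 1507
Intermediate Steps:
107 - 140*((38 - 1) - 1*47) = 107 - 140*(37 - 47) = 107 - 140*(-10) = 107 + 1400 = 1507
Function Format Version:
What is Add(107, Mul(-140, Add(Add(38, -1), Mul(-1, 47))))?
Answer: 1507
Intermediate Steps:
Add(107, Mul(-140, Add(Add(38, -1), Mul(-1, 47)))) = Add(107, Mul(-140, Add(37, -47))) = Add(107, Mul(-140, -10)) = Add(107, 1400) = 1507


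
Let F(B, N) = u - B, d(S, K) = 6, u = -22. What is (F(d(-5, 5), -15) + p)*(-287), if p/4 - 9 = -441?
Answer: 503972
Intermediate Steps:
p = -1728 (p = 36 + 4*(-441) = 36 - 1764 = -1728)
F(B, N) = -22 - B
(F(d(-5, 5), -15) + p)*(-287) = ((-22 - 1*6) - 1728)*(-287) = ((-22 - 6) - 1728)*(-287) = (-28 - 1728)*(-287) = -1756*(-287) = 503972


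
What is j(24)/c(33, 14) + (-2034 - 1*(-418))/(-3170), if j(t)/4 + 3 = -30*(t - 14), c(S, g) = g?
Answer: -954854/11095 ≈ -86.062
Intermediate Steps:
j(t) = 1668 - 120*t (j(t) = -12 + 4*(-30*(t - 14)) = -12 + 4*(-30*(-14 + t)) = -12 + 4*(420 - 30*t) = -12 + (1680 - 120*t) = 1668 - 120*t)
j(24)/c(33, 14) + (-2034 - 1*(-418))/(-3170) = (1668 - 120*24)/14 + (-2034 - 1*(-418))/(-3170) = (1668 - 2880)*(1/14) + (-2034 + 418)*(-1/3170) = -1212*1/14 - 1616*(-1/3170) = -606/7 + 808/1585 = -954854/11095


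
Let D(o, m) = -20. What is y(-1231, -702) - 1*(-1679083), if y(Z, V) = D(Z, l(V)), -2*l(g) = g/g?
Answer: 1679063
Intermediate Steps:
l(g) = -½ (l(g) = -g/(2*g) = -½*1 = -½)
y(Z, V) = -20
y(-1231, -702) - 1*(-1679083) = -20 - 1*(-1679083) = -20 + 1679083 = 1679063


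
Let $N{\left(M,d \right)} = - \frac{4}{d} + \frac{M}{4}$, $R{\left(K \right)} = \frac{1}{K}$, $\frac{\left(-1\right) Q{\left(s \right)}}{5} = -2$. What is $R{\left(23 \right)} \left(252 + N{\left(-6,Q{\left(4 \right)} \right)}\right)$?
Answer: $\frac{2501}{230} \approx 10.874$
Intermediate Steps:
$Q{\left(s \right)} = 10$ ($Q{\left(s \right)} = \left(-5\right) \left(-2\right) = 10$)
$N{\left(M,d \right)} = - \frac{4}{d} + \frac{M}{4}$ ($N{\left(M,d \right)} = - \frac{4}{d} + M \frac{1}{4} = - \frac{4}{d} + \frac{M}{4}$)
$R{\left(23 \right)} \left(252 + N{\left(-6,Q{\left(4 \right)} \right)}\right) = \frac{252 - \left(\frac{3}{2} + \frac{4}{10}\right)}{23} = \frac{252 - \frac{19}{10}}{23} = \frac{1}{23} \cdot \frac{2501}{10} = \frac{2501}{230}$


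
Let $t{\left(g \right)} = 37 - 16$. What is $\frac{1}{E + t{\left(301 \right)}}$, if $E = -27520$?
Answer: $- \frac{1}{27499} \approx -3.6365 \cdot 10^{-5}$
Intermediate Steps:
$t{\left(g \right)} = 21$ ($t{\left(g \right)} = 37 - 16 = 21$)
$\frac{1}{E + t{\left(301 \right)}} = \frac{1}{-27520 + 21} = \frac{1}{-27499} = - \frac{1}{27499}$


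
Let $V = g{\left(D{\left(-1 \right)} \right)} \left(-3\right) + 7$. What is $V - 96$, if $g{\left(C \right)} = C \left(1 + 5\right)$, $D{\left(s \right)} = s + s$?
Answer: $-53$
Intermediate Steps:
$D{\left(s \right)} = 2 s$
$g{\left(C \right)} = 6 C$ ($g{\left(C \right)} = C 6 = 6 C$)
$V = 43$ ($V = 6 \cdot 2 \left(-1\right) \left(-3\right) + 7 = 6 \left(-2\right) \left(-3\right) + 7 = \left(-12\right) \left(-3\right) + 7 = 36 + 7 = 43$)
$V - 96 = 43 - 96 = -53$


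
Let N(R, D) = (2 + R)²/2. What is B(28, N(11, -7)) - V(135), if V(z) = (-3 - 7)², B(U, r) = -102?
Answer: -202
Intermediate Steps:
N(R, D) = (2 + R)²/2 (N(R, D) = (2 + R)²*(½) = (2 + R)²/2)
V(z) = 100 (V(z) = (-10)² = 100)
B(28, N(11, -7)) - V(135) = -102 - 1*100 = -102 - 100 = -202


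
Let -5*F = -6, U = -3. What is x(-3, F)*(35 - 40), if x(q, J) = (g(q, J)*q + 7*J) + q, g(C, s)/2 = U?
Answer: -117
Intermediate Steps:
g(C, s) = -6 (g(C, s) = 2*(-3) = -6)
F = 6/5 (F = -1/5*(-6) = 6/5 ≈ 1.2000)
x(q, J) = -5*q + 7*J (x(q, J) = (-6*q + 7*J) + q = -5*q + 7*J)
x(-3, F)*(35 - 40) = (-5*(-3) + 7*(6/5))*(35 - 40) = (15 + 42/5)*(-5) = (117/5)*(-5) = -117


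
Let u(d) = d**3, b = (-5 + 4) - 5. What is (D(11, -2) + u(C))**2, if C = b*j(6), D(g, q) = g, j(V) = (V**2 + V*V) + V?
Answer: 10506910315374841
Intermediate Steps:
j(V) = V + 2*V**2 (j(V) = (V**2 + V**2) + V = 2*V**2 + V = V + 2*V**2)
b = -6 (b = -1 - 5 = -6)
C = -468 (C = -36*(1 + 2*6) = -36*(1 + 12) = -36*13 = -6*78 = -468)
(D(11, -2) + u(C))**2 = (11 + (-468)**3)**2 = (11 - 102503232)**2 = (-102503221)**2 = 10506910315374841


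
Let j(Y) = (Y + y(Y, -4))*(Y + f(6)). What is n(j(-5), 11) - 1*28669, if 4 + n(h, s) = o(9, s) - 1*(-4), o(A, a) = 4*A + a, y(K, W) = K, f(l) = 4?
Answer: -28622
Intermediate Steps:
o(A, a) = a + 4*A
j(Y) = 2*Y*(4 + Y) (j(Y) = (Y + Y)*(Y + 4) = (2*Y)*(4 + Y) = 2*Y*(4 + Y))
n(h, s) = 36 + s (n(h, s) = -4 + ((s + 4*9) - 1*(-4)) = -4 + ((s + 36) + 4) = -4 + ((36 + s) + 4) = -4 + (40 + s) = 36 + s)
n(j(-5), 11) - 1*28669 = (36 + 11) - 1*28669 = 47 - 28669 = -28622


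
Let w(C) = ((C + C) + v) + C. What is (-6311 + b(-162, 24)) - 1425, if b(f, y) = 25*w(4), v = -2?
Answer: -7486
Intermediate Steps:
w(C) = -2 + 3*C (w(C) = ((C + C) - 2) + C = (2*C - 2) + C = (-2 + 2*C) + C = -2 + 3*C)
b(f, y) = 250 (b(f, y) = 25*(-2 + 3*4) = 25*(-2 + 12) = 25*10 = 250)
(-6311 + b(-162, 24)) - 1425 = (-6311 + 250) - 1425 = -6061 - 1425 = -7486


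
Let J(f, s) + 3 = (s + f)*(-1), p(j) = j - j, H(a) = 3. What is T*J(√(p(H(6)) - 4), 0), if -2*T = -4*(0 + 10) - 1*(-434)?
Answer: 591 + 394*I ≈ 591.0 + 394.0*I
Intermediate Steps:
T = -197 (T = -(-4*(0 + 10) - 1*(-434))/2 = -(-4*10 + 434)/2 = -(-40 + 434)/2 = -½*394 = -197)
p(j) = 0
J(f, s) = -3 - f - s (J(f, s) = -3 + (s + f)*(-1) = -3 + (f + s)*(-1) = -3 + (-f - s) = -3 - f - s)
T*J(√(p(H(6)) - 4), 0) = -197*(-3 - √(0 - 4) - 1*0) = -197*(-3 - √(-4) + 0) = -197*(-3 - 2*I + 0) = -197*(-3 - 2*I) = 591 + 394*I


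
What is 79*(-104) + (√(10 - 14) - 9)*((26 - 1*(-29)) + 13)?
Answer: -8828 + 136*I ≈ -8828.0 + 136.0*I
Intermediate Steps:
79*(-104) + (√(10 - 14) - 9)*((26 - 1*(-29)) + 13) = -8216 + (√(-4) - 9)*((26 + 29) + 13) = -8216 + (2*I - 9)*(55 + 13) = -8216 + (-9 + 2*I)*68 = -8216 + (-612 + 136*I) = -8828 + 136*I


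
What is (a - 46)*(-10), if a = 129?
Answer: -830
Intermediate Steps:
(a - 46)*(-10) = (129 - 46)*(-10) = 83*(-10) = -830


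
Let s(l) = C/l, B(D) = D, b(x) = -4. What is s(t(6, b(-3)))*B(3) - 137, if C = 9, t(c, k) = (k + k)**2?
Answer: -8741/64 ≈ -136.58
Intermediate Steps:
t(c, k) = 4*k**2 (t(c, k) = (2*k)**2 = 4*k**2)
s(l) = 9/l
s(t(6, b(-3)))*B(3) - 137 = (9/((4*(-4)**2)))*3 - 137 = (9/((4*16)))*3 - 137 = (9/64)*3 - 137 = 27/64 - 137 = -8741/64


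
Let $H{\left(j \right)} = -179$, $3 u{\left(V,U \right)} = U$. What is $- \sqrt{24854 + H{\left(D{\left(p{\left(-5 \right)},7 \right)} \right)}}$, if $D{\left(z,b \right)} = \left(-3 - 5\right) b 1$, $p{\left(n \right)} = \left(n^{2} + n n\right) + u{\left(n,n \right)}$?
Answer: $- 5 \sqrt{987} \approx -157.08$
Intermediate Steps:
$u{\left(V,U \right)} = \frac{U}{3}$
$p{\left(n \right)} = 2 n^{2} + \frac{n}{3}$ ($p{\left(n \right)} = \left(n^{2} + n n\right) + \frac{n}{3} = \left(n^{2} + n^{2}\right) + \frac{n}{3} = 2 n^{2} + \frac{n}{3}$)
$D{\left(z,b \right)} = - 8 b$ ($D{\left(z,b \right)} = - 8 b 1 = - 8 b$)
$- \sqrt{24854 + H{\left(D{\left(p{\left(-5 \right)},7 \right)} \right)}} = - \sqrt{24854 - 179} = - \sqrt{24675} = - 5 \sqrt{987}$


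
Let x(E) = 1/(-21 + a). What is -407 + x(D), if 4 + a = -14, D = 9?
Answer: -15874/39 ≈ -407.03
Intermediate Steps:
a = -18 (a = -4 - 14 = -18)
x(E) = -1/39 (x(E) = 1/(-21 - 18) = 1/(-39) = -1/39)
-407 + x(D) = -407 - 1/39 = -15874/39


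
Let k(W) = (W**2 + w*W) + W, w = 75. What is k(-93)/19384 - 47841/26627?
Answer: -885252657/516137768 ≈ -1.7151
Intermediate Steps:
k(W) = W**2 + 76*W (k(W) = (W**2 + 75*W) + W = W**2 + 76*W)
k(-93)/19384 - 47841/26627 = -93*(76 - 93)/19384 - 47841/26627 = -93*(-17)*(1/19384) - 47841*1/26627 = 1581*(1/19384) - 47841/26627 = 1581/19384 - 47841/26627 = -885252657/516137768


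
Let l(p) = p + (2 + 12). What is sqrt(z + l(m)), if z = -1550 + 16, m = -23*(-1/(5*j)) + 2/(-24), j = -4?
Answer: I*sqrt(1369110)/30 ≈ 39.003*I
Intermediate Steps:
m = -37/30 (m = -23/((-5*(-4))) + 2/(-24) = -23/20 + 2*(-1/24) = -23*1/20 - 1/12 = -23/20 - 1/12 = -37/30 ≈ -1.2333)
z = -1534
l(p) = 14 + p (l(p) = p + 14 = 14 + p)
sqrt(z + l(m)) = sqrt(-1534 + (14 - 37/30)) = sqrt(-1534 + 383/30) = sqrt(-45637/30) = I*sqrt(1369110)/30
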